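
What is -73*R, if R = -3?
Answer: 219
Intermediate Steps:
-73*R = -73*(-3) = 219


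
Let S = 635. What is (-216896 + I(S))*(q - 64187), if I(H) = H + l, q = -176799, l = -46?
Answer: 52126958702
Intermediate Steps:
I(H) = -46 + H (I(H) = H - 46 = -46 + H)
(-216896 + I(S))*(q - 64187) = (-216896 + (-46 + 635))*(-176799 - 64187) = (-216896 + 589)*(-240986) = -216307*(-240986) = 52126958702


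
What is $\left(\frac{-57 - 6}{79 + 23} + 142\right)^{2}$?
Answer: $\frac{23107249}{1156} \approx 19989.0$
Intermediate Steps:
$\left(\frac{-57 - 6}{79 + 23} + 142\right)^{2} = \left(- \frac{63}{102} + 142\right)^{2} = \left(\left(-63\right) \frac{1}{102} + 142\right)^{2} = \left(- \frac{21}{34} + 142\right)^{2} = \left(\frac{4807}{34}\right)^{2} = \frac{23107249}{1156}$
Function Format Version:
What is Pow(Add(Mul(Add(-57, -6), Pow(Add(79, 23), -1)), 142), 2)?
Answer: Rational(23107249, 1156) ≈ 19989.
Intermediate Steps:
Pow(Add(Mul(Add(-57, -6), Pow(Add(79, 23), -1)), 142), 2) = Pow(Add(Mul(-63, Pow(102, -1)), 142), 2) = Pow(Add(Mul(-63, Rational(1, 102)), 142), 2) = Pow(Add(Rational(-21, 34), 142), 2) = Pow(Rational(4807, 34), 2) = Rational(23107249, 1156)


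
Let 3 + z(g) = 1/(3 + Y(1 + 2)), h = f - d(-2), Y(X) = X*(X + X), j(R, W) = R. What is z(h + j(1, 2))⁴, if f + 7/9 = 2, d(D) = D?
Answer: 14776336/194481 ≈ 75.978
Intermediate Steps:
f = 11/9 (f = -7/9 + 2 = 11/9 ≈ 1.2222)
Y(X) = 2*X² (Y(X) = X*(2*X) = 2*X²)
h = 29/9 (h = 11/9 - 1*(-2) = 11/9 + 2 = 29/9 ≈ 3.2222)
z(g) = -62/21 (z(g) = -3 + 1/(3 + 2*(1 + 2)²) = -3 + 1/(3 + 2*3²) = -3 + 1/(3 + 2*9) = -3 + 1/(3 + 18) = -3 + 1/21 = -62/21)
z(h + j(1, 2))⁴ = (-62/21)⁴ = 14776336/194481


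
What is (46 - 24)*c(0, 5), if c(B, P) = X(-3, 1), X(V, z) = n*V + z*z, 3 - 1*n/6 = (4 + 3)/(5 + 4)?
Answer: -858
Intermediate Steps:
n = 40/3 (n = 18 - 6*(4 + 3)/(5 + 4) = 18 - 42/9 = 18 - 6*7/9 = 18 - 14/3 = 40/3 ≈ 13.333)
X(V, z) = z² + 40*V/3 (X(V, z) = 40*V/3 + z*z = 40*V/3 + z² = z² + 40*V/3)
c(B, P) = -39 (c(B, P) = 1² + (40/3)*(-3) = 1 - 40 = -39)
(46 - 24)*c(0, 5) = (46 - 24)*(-39) = 22*(-39) = -858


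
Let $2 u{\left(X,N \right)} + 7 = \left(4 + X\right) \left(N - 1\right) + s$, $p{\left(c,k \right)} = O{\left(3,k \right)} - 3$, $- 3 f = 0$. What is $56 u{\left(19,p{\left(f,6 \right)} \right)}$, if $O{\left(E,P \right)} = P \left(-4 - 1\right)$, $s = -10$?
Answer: $-22372$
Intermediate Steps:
$f = 0$ ($f = \left(- \frac{1}{3}\right) 0 = 0$)
$O{\left(E,P \right)} = - 5 P$ ($O{\left(E,P \right)} = P \left(-5\right) = - 5 P$)
$p{\left(c,k \right)} = -3 - 5 k$ ($p{\left(c,k \right)} = - 5 k - 3 = -3 - 5 k$)
$u{\left(X,N \right)} = - \frac{17}{2} + \frac{\left(-1 + N\right) \left(4 + X\right)}{2}$ ($u{\left(X,N \right)} = - \frac{7}{2} + \frac{\left(4 + X\right) \left(N - 1\right) - 10}{2} = - \frac{7}{2} + \frac{\left(4 + X\right) \left(-1 + N\right) - 10}{2} = - \frac{7}{2} + \frac{\left(-1 + N\right) \left(4 + X\right) - 10}{2} = - \frac{7}{2} + \frac{-10 + \left(-1 + N\right) \left(4 + X\right)}{2} = - \frac{7}{2} + \left(-5 + \frac{\left(-1 + N\right) \left(4 + X\right)}{2}\right) = - \frac{17}{2} + \frac{\left(-1 + N\right) \left(4 + X\right)}{2}$)
$56 u{\left(19,p{\left(f,6 \right)} \right)} = 56 \left(- \frac{21}{2} + 2 \left(-3 - 30\right) - \frac{19}{2} + \frac{1}{2} \left(-3 - 30\right) 19\right) = 56 \left(- \frac{21}{2} + 2 \left(-33\right) - \frac{19}{2} + \frac{1}{2} \left(-33\right) 19\right) = 56 \left(- \frac{21}{2} - 66 - \frac{19}{2} - \frac{627}{2}\right) = 56 \left(- \frac{799}{2}\right) = -22372$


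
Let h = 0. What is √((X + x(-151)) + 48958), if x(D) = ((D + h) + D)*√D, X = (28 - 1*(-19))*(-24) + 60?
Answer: √(47890 - 302*I*√151) ≈ 219.0 - 8.4726*I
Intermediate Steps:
X = -1068 (X = (28 + 19)*(-24) + 60 = 47*(-24) + 60 = -1128 + 60 = -1068)
x(D) = 2*D^(3/2) (x(D) = ((D + 0) + D)*√D = (D + D)*√D = (2*D)*√D = 2*D^(3/2))
√((X + x(-151)) + 48958) = √((-1068 + 2*(-151)^(3/2)) + 48958) = √((-1068 + 2*(-151*I*√151)) + 48958) = √((-1068 - 302*I*√151) + 48958) = √(47890 - 302*I*√151)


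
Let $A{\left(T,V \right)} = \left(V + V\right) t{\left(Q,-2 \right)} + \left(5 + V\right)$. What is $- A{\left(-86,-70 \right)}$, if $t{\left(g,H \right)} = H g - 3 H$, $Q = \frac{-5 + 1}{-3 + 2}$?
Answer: $-215$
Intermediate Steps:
$Q = 4$ ($Q = - \frac{4}{-1} = \left(-4\right) \left(-1\right) = 4$)
$t{\left(g,H \right)} = - 3 H + H g$
$A{\left(T,V \right)} = 5 - 3 V$ ($A{\left(T,V \right)} = \left(V + V\right) \left(- 2 \left(-3 + 4\right)\right) + \left(5 + V\right) = 2 V \left(\left(-2\right) 1\right) + \left(5 + V\right) = 2 V \left(-2\right) + \left(5 + V\right) = - 4 V + \left(5 + V\right) = 5 - 3 V$)
$- A{\left(-86,-70 \right)} = - (5 - -210) = - (5 + 210) = \left(-1\right) 215 = -215$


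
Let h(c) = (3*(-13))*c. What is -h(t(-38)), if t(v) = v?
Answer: -1482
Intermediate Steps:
h(c) = -39*c
-h(t(-38)) = -(-39)*(-38) = -1*1482 = -1482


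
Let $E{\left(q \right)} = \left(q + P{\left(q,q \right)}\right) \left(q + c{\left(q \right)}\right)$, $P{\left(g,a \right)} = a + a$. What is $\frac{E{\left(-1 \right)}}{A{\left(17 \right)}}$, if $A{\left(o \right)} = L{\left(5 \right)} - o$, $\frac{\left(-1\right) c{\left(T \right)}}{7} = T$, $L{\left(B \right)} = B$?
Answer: $\frac{3}{2} \approx 1.5$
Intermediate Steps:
$P{\left(g,a \right)} = 2 a$
$c{\left(T \right)} = - 7 T$
$A{\left(o \right)} = 5 - o$
$E{\left(q \right)} = - 18 q^{2}$ ($E{\left(q \right)} = \left(q + 2 q\right) \left(q - 7 q\right) = 3 q \left(- 6 q\right) = - 18 q^{2}$)
$\frac{E{\left(-1 \right)}}{A{\left(17 \right)}} = \frac{\left(-18\right) \left(-1\right)^{2}}{5 - 17} = \frac{\left(-18\right) 1}{5 - 17} = - \frac{18}{-12} = \left(-18\right) \left(- \frac{1}{12}\right) = \frac{3}{2}$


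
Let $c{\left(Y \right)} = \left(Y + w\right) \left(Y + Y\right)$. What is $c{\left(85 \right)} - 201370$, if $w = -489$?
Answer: $-270050$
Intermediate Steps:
$c{\left(Y \right)} = 2 Y \left(-489 + Y\right)$ ($c{\left(Y \right)} = \left(Y - 489\right) \left(Y + Y\right) = \left(-489 + Y\right) 2 Y = 2 Y \left(-489 + Y\right)$)
$c{\left(85 \right)} - 201370 = 2 \cdot 85 \left(-489 + 85\right) - 201370 = 2 \cdot 85 \left(-404\right) - 201370 = -68680 - 201370 = -270050$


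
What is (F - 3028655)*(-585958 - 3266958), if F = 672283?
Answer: 9078903380752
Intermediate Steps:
(F - 3028655)*(-585958 - 3266958) = (672283 - 3028655)*(-585958 - 3266958) = -2356372*(-3852916) = 9078903380752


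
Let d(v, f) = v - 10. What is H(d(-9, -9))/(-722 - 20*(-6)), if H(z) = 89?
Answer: -89/602 ≈ -0.14784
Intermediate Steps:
d(v, f) = -10 + v
H(d(-9, -9))/(-722 - 20*(-6)) = 89/(-722 - 20*(-6)) = 89/(-722 + 120) = 89/(-602) = 89*(-1/602) = -89/602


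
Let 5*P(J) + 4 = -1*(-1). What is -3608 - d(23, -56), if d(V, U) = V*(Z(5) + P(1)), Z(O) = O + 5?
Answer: -19121/5 ≈ -3824.2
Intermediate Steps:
P(J) = -⅗ (P(J) = -⅘ + (-1*(-1))/5 = -⅘ + (⅕)*1 = -⅘ + ⅕ = -⅗)
Z(O) = 5 + O
d(V, U) = 47*V/5 (d(V, U) = V*((5 + 5) - ⅗) = V*(10 - ⅗) = V*(47/5) = 47*V/5)
-3608 - d(23, -56) = -3608 - 47*23/5 = -3608 - 1*1081/5 = -3608 - 1081/5 = -19121/5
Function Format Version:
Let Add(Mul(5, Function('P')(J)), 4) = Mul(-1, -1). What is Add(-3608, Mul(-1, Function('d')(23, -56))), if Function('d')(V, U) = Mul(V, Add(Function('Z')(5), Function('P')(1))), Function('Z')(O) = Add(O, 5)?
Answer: Rational(-19121, 5) ≈ -3824.2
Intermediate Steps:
Function('P')(J) = Rational(-3, 5) (Function('P')(J) = Add(Rational(-4, 5), Mul(Rational(1, 5), Mul(-1, -1))) = Add(Rational(-4, 5), Mul(Rational(1, 5), 1)) = Add(Rational(-4, 5), Rational(1, 5)) = Rational(-3, 5))
Function('Z')(O) = Add(5, O)
Function('d')(V, U) = Mul(Rational(47, 5), V) (Function('d')(V, U) = Mul(V, Add(Add(5, 5), Rational(-3, 5))) = Mul(V, Add(10, Rational(-3, 5))) = Mul(V, Rational(47, 5)) = Mul(Rational(47, 5), V))
Add(-3608, Mul(-1, Function('d')(23, -56))) = Add(-3608, Mul(-1, Mul(Rational(47, 5), 23))) = Add(-3608, Mul(-1, Rational(1081, 5))) = Add(-3608, Rational(-1081, 5)) = Rational(-19121, 5)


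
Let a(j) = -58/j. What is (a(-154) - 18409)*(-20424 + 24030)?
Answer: -5111375184/77 ≈ -6.6382e+7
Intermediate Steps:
(a(-154) - 18409)*(-20424 + 24030) = (-58/(-154) - 18409)*(-20424 + 24030) = (-58*(-1/154) - 18409)*3606 = (29/77 - 18409)*3606 = -1417464/77*3606 = -5111375184/77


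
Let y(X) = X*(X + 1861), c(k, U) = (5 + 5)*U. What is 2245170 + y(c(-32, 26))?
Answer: 2796630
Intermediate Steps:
c(k, U) = 10*U
y(X) = X*(1861 + X)
2245170 + y(c(-32, 26)) = 2245170 + (10*26)*(1861 + 10*26) = 2245170 + 260*(1861 + 260) = 2245170 + 260*2121 = 2245170 + 551460 = 2796630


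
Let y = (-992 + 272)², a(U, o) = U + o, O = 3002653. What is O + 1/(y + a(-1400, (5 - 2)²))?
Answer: 1552398624878/517009 ≈ 3.0027e+6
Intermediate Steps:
y = 518400 (y = (-720)² = 518400)
O + 1/(y + a(-1400, (5 - 2)²)) = 3002653 + 1/(518400 + (-1400 + (5 - 2)²)) = 3002653 + 1/(518400 + (-1400 + 3²)) = 3002653 + 1/(518400 + (-1400 + 9)) = 3002653 + 1/(518400 - 1391) = 3002653 + 1/517009 = 1552398624878/517009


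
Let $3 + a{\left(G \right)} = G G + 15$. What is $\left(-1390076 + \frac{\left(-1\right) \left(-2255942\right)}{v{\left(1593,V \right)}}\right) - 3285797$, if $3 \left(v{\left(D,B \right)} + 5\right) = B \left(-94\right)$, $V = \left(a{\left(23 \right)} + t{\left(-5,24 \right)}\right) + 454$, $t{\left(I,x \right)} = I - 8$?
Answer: $- \frac{431697390805}{92323} \approx -4.6759 \cdot 10^{6}$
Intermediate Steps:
$t{\left(I,x \right)} = -8 + I$
$a{\left(G \right)} = 12 + G^{2}$ ($a{\left(G \right)} = -3 + \left(G G + 15\right) = -3 + \left(G^{2} + 15\right) = -3 + \left(15 + G^{2}\right) = 12 + G^{2}$)
$V = 982$ ($V = \left(\left(12 + 23^{2}\right) - 13\right) + 454 = \left(\left(12 + 529\right) - 13\right) + 454 = \left(541 - 13\right) + 454 = 528 + 454 = 982$)
$v{\left(D,B \right)} = -5 - \frac{94 B}{3}$ ($v{\left(D,B \right)} = -5 + \frac{B \left(-94\right)}{3} = -5 + \frac{\left(-94\right) B}{3} = -5 - \frac{94 B}{3}$)
$\left(-1390076 + \frac{\left(-1\right) \left(-2255942\right)}{v{\left(1593,V \right)}}\right) - 3285797 = \left(-1390076 + \frac{\left(-1\right) \left(-2255942\right)}{-5 - \frac{92308}{3}}\right) - 3285797 = \left(-1390076 + \frac{2255942}{-5 - \frac{92308}{3}}\right) - 3285797 = \left(-1390076 + \frac{2255942}{- \frac{92323}{3}}\right) - 3285797 = \left(-1390076 + 2255942 \left(- \frac{3}{92323}\right)\right) - 3285797 = \left(-1390076 - \frac{6767826}{92323}\right) - 3285797 = - \frac{128342754374}{92323} - 3285797 = - \frac{431697390805}{92323}$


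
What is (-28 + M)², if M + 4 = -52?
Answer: 7056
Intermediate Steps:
M = -56 (M = -4 - 52 = -56)
(-28 + M)² = (-28 - 56)² = (-84)² = 7056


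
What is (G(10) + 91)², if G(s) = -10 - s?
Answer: 5041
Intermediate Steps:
(G(10) + 91)² = ((-10 - 1*10) + 91)² = ((-10 - 10) + 91)² = (-20 + 91)² = 71² = 5041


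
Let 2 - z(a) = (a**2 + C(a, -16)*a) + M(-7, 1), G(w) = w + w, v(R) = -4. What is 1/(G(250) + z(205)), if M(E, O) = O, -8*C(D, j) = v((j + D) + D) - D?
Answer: -8/375037 ≈ -2.1331e-5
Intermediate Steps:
C(D, j) = 1/2 + D/8 (C(D, j) = -(-4 - D)/8 = 1/2 + D/8)
G(w) = 2*w
z(a) = 1 - a**2 - a*(1/2 + a/8) (z(a) = 2 - ((a**2 + (1/2 + a/8)*a) + 1) = 2 - ((a**2 + a*(1/2 + a/8)) + 1) = 2 - (1 + a**2 + a*(1/2 + a/8)) = 2 + (-1 - a**2 - a*(1/2 + a/8)) = 1 - a**2 - a*(1/2 + a/8))
1/(G(250) + z(205)) = 1/(2*250 + (1 - 9/8*205**2 - 1/2*205)) = 1/(500 + (1 - 9/8*42025 - 205/2)) = 1/(500 + (1 - 378225/8 - 205/2)) = 1/(500 - 379037/8) = 1/(-375037/8) = -8/375037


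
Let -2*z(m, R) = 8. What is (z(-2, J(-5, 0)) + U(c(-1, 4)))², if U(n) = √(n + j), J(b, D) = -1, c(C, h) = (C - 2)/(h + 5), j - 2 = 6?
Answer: (12 - √69)²/9 ≈ 1.5157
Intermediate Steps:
j = 8 (j = 2 + 6 = 8)
c(C, h) = (-2 + C)/(5 + h)
z(m, R) = -4 (z(m, R) = -½*8 = -4)
U(n) = √(8 + n) (U(n) = √(n + 8) = √(8 + n))
(z(-2, J(-5, 0)) + U(c(-1, 4)))² = (-4 + √(8 + (-2 - 1)/(5 + 4)))² = (-4 + √(8 - 3/9))² = (-4 + √(8 + (⅑)*(-3)))² = (-4 + √(8 - ⅓))² = (-4 + √(23/3))² = (-4 + √69/3)²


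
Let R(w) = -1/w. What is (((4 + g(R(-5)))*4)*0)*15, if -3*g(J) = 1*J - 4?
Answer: 0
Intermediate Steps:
g(J) = 4/3 - J/3 (g(J) = -(1*J - 4)/3 = -(J - 4)/3 = -(-4 + J)/3 = 4/3 - J/3)
(((4 + g(R(-5)))*4)*0)*15 = (((4 + (4/3 - (-1)/(3*(-5))))*4)*0)*15 = (((4 + (4/3 - (-1)*(-1)/(3*5)))*4)*0)*15 = (((4 + (4/3 - 1/3*1/5))*4)*0)*15 = (((4 + (4/3 - 1/15))*4)*0)*15 = (((4 + 19/15)*4)*0)*15 = (((79/15)*4)*0)*15 = ((316/15)*0)*15 = 0*15 = 0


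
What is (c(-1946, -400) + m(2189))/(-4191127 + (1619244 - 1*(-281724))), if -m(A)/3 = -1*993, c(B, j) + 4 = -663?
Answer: -2312/2290159 ≈ -0.0010095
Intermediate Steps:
c(B, j) = -667 (c(B, j) = -4 - 663 = -667)
m(A) = 2979 (m(A) = -(-3)*993 = -3*(-993) = 2979)
(c(-1946, -400) + m(2189))/(-4191127 + (1619244 - 1*(-281724))) = (-667 + 2979)/(-4191127 + (1619244 - 1*(-281724))) = 2312/(-4191127 + (1619244 + 281724)) = 2312/(-4191127 + 1900968) = 2312/(-2290159) = 2312*(-1/2290159) = -2312/2290159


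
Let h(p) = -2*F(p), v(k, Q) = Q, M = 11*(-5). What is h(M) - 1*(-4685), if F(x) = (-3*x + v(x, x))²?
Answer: -19515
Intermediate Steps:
M = -55
F(x) = 4*x² (F(x) = (-3*x + x)² = (-2*x)² = 4*x²)
h(p) = -8*p²
h(M) - 1*(-4685) = -8*(-55)² - 1*(-4685) = -8*3025 + 4685 = -24200 + 4685 = -19515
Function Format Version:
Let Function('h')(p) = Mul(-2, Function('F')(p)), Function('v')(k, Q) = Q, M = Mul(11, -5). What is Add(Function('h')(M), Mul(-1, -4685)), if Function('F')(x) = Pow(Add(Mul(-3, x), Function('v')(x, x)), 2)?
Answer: -19515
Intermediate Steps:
M = -55
Function('F')(x) = Mul(4, Pow(x, 2)) (Function('F')(x) = Pow(Add(Mul(-3, x), x), 2) = Pow(Mul(-2, x), 2) = Mul(4, Pow(x, 2)))
Function('h')(p) = Mul(-8, Pow(p, 2)) (Function('h')(p) = Mul(-2, Mul(4, Pow(p, 2))) = Mul(-8, Pow(p, 2)))
Add(Function('h')(M), Mul(-1, -4685)) = Add(Mul(-8, Pow(-55, 2)), Mul(-1, -4685)) = Add(Mul(-8, 3025), 4685) = Add(-24200, 4685) = -19515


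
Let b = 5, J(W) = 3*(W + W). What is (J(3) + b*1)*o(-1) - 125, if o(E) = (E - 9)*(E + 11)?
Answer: -2425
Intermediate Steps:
J(W) = 6*W (J(W) = 3*(2*W) = 6*W)
o(E) = (-9 + E)*(11 + E)
(J(3) + b*1)*o(-1) - 125 = (6*3 + 5*1)*(-99 + (-1)² + 2*(-1)) - 125 = (18 + 5)*(-99 + 1 - 2) - 125 = 23*(-100) - 125 = -2300 - 125 = -2425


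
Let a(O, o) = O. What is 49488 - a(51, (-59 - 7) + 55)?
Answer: 49437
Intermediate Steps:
49488 - a(51, (-59 - 7) + 55) = 49488 - 1*51 = 49488 - 51 = 49437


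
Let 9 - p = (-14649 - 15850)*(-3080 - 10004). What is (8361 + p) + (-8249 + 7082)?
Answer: -399041713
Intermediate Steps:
p = -399048907 (p = 9 - (-14649 - 15850)*(-3080 - 10004) = 9 - (-30499)*(-13084) = 9 - 1*399048916 = 9 - 399048916 = -399048907)
(8361 + p) + (-8249 + 7082) = (8361 - 399048907) + (-8249 + 7082) = -399040546 - 1167 = -399041713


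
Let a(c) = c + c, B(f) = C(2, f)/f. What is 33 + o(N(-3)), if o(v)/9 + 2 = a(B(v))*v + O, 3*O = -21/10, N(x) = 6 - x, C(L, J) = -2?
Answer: -273/10 ≈ -27.300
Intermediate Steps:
B(f) = -2/f
a(c) = 2*c
O = -7/10 (O = (-21/10)/3 = (-21*⅒)/3 = (⅓)*(-21/10) = -7/10 ≈ -0.70000)
o(v) = -603/10 (o(v) = -18 + 9*((2*(-2/v))*v - 7/10) = -18 + 9*((-4/v)*v - 7/10) = -18 + 9*(-4 - 7/10) = -18 + 9*(-47/10) = -18 - 423/10 = -603/10)
33 + o(N(-3)) = 33 - 603/10 = -273/10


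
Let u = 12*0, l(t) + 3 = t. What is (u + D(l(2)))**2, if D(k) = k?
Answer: 1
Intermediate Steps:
l(t) = -3 + t
u = 0
(u + D(l(2)))**2 = (0 + (-3 + 2))**2 = (0 - 1)**2 = (-1)**2 = 1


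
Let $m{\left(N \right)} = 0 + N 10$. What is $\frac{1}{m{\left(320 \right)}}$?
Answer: $\frac{1}{3200} \approx 0.0003125$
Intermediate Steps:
$m{\left(N \right)} = 10 N$ ($m{\left(N \right)} = 0 + 10 N = 10 N$)
$\frac{1}{m{\left(320 \right)}} = \frac{1}{10 \cdot 320} = \frac{1}{3200}$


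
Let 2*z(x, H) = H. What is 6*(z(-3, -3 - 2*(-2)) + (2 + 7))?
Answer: 57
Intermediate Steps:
z(x, H) = H/2
6*(z(-3, -3 - 2*(-2)) + (2 + 7)) = 6*((-3 - 2*(-2))/2 + (2 + 7)) = 6*((-3 + 4)/2 + 9) = 6*((½)*1 + 9) = 6*(½ + 9) = 6*(19/2) = 57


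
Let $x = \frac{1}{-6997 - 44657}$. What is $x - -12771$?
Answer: $\frac{659673233}{51654} \approx 12771.0$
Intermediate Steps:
$x = - \frac{1}{51654}$ ($x = \frac{1}{-51654} = - \frac{1}{51654} \approx -1.936 \cdot 10^{-5}$)
$x - -12771 = - \frac{1}{51654} - -12771 = - \frac{1}{51654} + 12771 = \frac{659673233}{51654}$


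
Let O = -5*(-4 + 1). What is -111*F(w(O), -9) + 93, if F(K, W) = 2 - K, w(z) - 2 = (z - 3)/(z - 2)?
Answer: 2541/13 ≈ 195.46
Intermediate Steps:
O = 15 (O = -5*(-3) = 15)
w(z) = 2 + (-3 + z)/(-2 + z) (w(z) = 2 + (z - 3)/(z - 2) = 2 + (-3 + z)/(-2 + z))
-111*F(w(O), -9) + 93 = -111*(2 - (-7 + 3*15)/(-2 + 15)) + 93 = -111*(2 - (-7 + 45)/13) + 93 = -111*(2 - 38/13) + 93 = -111*(-12/13) + 93 = 1332/13 + 93 = 2541/13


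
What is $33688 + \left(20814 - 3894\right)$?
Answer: $50608$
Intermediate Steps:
$33688 + \left(20814 - 3894\right) = 33688 + 16920 = 50608$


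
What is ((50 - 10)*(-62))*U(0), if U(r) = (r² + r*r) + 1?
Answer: -2480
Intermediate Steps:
U(r) = 1 + 2*r² (U(r) = (r² + r²) + 1 = 2*r² + 1 = 1 + 2*r²)
((50 - 10)*(-62))*U(0) = ((50 - 10)*(-62))*(1 + 2*0²) = (40*(-62))*(1 + 2*0) = -2480*(1 + 0) = -2480*1 = -2480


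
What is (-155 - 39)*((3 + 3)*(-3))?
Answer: 3492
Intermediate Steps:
(-155 - 39)*((3 + 3)*(-3)) = -1164*(-3) = -194*(-18) = 3492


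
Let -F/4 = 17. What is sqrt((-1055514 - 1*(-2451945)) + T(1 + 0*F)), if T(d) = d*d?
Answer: 4*sqrt(87277) ≈ 1181.7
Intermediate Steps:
F = -68 (F = -4*17 = -68)
T(d) = d**2
sqrt((-1055514 - 1*(-2451945)) + T(1 + 0*F)) = sqrt((-1055514 - 1*(-2451945)) + (1 + 0*(-68))**2) = sqrt((-1055514 + 2451945) + (1 + 0)**2) = sqrt(1396431 + 1**2) = sqrt(1396431 + 1) = sqrt(1396432) = 4*sqrt(87277)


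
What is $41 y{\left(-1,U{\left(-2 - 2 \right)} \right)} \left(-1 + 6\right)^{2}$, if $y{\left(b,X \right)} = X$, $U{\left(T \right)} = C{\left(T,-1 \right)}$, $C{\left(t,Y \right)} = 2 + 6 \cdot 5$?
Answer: $32800$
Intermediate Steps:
$C{\left(t,Y \right)} = 32$ ($C{\left(t,Y \right)} = 2 + 30 = 32$)
$U{\left(T \right)} = 32$
$41 y{\left(-1,U{\left(-2 - 2 \right)} \right)} \left(-1 + 6\right)^{2} = 41 \cdot 32 \left(-1 + 6\right)^{2} = 1312 \cdot 5^{2} = 1312 \cdot 25 = 32800$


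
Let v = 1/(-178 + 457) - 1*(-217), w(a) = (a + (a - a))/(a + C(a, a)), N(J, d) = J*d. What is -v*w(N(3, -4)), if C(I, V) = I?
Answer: -30272/279 ≈ -108.50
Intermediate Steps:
w(a) = ½ (w(a) = (a + (a - a))/(a + a) = (a + 0)/((2*a)) = a*(1/(2*a)) = ½)
v = 60544/279 (v = 1/279 + 217 = 60544/279 ≈ 217.00)
-v*w(N(3, -4)) = -60544/(279*2) = -1*30272/279 = -30272/279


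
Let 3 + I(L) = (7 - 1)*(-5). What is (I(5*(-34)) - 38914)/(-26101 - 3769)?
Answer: 1343/1030 ≈ 1.3039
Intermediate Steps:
I(L) = -33 (I(L) = -3 + (7 - 1)*(-5) = -3 + 6*(-5) = -3 - 30 = -33)
(I(5*(-34)) - 38914)/(-26101 - 3769) = (-33 - 38914)/(-26101 - 3769) = -38947/(-29870) = -38947*(-1/29870) = 1343/1030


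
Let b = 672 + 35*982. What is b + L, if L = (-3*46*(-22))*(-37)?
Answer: -77290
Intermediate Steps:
L = -112332 (L = -138*(-22)*(-37) = 3036*(-37) = -112332)
b = 35042 (b = 672 + 34370 = 35042)
b + L = 35042 - 112332 = -77290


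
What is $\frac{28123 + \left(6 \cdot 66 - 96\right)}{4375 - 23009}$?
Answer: $- \frac{28423}{18634} \approx -1.5253$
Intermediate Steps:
$\frac{28123 + \left(6 \cdot 66 - 96\right)}{4375 - 23009} = \frac{28123 + \left(396 - 96\right)}{-18634} = \left(28123 + 300\right) \left(- \frac{1}{18634}\right) = 28423 \left(- \frac{1}{18634}\right) = - \frac{28423}{18634}$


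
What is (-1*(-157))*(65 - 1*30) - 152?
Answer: 5343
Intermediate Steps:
(-1*(-157))*(65 - 1*30) - 152 = 157*(65 - 30) - 152 = 157*35 - 152 = 5495 - 152 = 5343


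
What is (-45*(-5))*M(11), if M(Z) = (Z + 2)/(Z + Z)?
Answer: 2925/22 ≈ 132.95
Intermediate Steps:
M(Z) = (2 + Z)/(2*Z) (M(Z) = (2 + Z)/((2*Z)) = (2 + Z)*(1/(2*Z)) = (2 + Z)/(2*Z))
(-45*(-5))*M(11) = (-45*(-5))*((½)*(2 + 11)/11) = 225*((½)*(1/11)*13) = 225*(13/22) = 2925/22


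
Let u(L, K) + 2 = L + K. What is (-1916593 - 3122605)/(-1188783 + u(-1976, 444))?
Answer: 5039198/1190317 ≈ 4.2335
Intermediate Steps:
u(L, K) = -2 + K + L (u(L, K) = -2 + (L + K) = -2 + (K + L) = -2 + K + L)
(-1916593 - 3122605)/(-1188783 + u(-1976, 444)) = (-1916593 - 3122605)/(-1188783 + (-2 + 444 - 1976)) = -5039198/(-1188783 - 1534) = -5039198/(-1190317) = -5039198*(-1/1190317) = 5039198/1190317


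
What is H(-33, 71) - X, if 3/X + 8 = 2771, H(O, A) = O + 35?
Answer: 1841/921 ≈ 1.9989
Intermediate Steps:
H(O, A) = 35 + O
X = 1/921 (X = 3/(-8 + 2771) = 3/2763 = 3*(1/2763) = 1/921 ≈ 0.0010858)
H(-33, 71) - X = (35 - 33) - 1*1/921 = 2 - 1/921 = 1841/921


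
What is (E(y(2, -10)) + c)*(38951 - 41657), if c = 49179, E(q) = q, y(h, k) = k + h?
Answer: -133056726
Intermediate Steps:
y(h, k) = h + k
(E(y(2, -10)) + c)*(38951 - 41657) = ((2 - 10) + 49179)*(38951 - 41657) = (-8 + 49179)*(-2706) = 49171*(-2706) = -133056726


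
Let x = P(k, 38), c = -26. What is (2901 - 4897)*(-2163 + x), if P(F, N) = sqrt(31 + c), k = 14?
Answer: 4317348 - 1996*sqrt(5) ≈ 4.3129e+6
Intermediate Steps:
P(F, N) = sqrt(5) (P(F, N) = sqrt(31 - 26) = sqrt(5))
x = sqrt(5) ≈ 2.2361
(2901 - 4897)*(-2163 + x) = (2901 - 4897)*(-2163 + sqrt(5)) = -1996*(-2163 + sqrt(5)) = 4317348 - 1996*sqrt(5)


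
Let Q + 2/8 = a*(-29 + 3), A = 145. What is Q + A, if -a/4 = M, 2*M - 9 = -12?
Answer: -45/4 ≈ -11.250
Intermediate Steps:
M = -3/2 (M = 9/2 + (1/2)*(-12) = 9/2 - 6 = -3/2 ≈ -1.5000)
a = 6 (a = -4*(-3/2) = 6)
Q = -625/4 (Q = -1/4 + 6*(-29 + 3) = -1/4 + 6*(-26) = -1/4 - 156 = -625/4 ≈ -156.25)
Q + A = -625/4 + 145 = -45/4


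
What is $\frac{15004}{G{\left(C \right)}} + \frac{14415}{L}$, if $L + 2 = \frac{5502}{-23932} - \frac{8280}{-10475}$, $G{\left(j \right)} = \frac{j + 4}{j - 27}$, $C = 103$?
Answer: $\frac{2481889165606}{3861115223} \approx 642.79$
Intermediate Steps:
$G{\left(j \right)} = \frac{4 + j}{-27 + j}$
$L = - \frac{36085189}{25068770}$ ($L = -2 + \left(\frac{5502}{-23932} - \frac{8280}{-10475}\right) = -2 + \left(5502 \left(- \frac{1}{23932}\right) - - \frac{1656}{2095}\right) = -2 + \left(- \frac{2751}{11966} + \frac{1656}{2095}\right) = -2 + \frac{14052351}{25068770} = - \frac{36085189}{25068770} \approx -1.4394$)
$\frac{15004}{G{\left(C \right)}} + \frac{14415}{L} = \frac{15004}{\frac{1}{-27 + 103} \left(4 + 103\right)} + \frac{14415}{- \frac{36085189}{25068770}} = \frac{15004}{\frac{1}{76} \cdot 107} + 14415 \left(- \frac{25068770}{36085189}\right) = \frac{15004}{\frac{1}{76} \cdot 107} - \frac{361366319550}{36085189} = \frac{15004}{\frac{107}{76}} - \frac{361366319550}{36085189} = 15004 \cdot \frac{76}{107} - \frac{361366319550}{36085189} = \frac{1140304}{107} - \frac{361366319550}{36085189} = \frac{2481889165606}{3861115223}$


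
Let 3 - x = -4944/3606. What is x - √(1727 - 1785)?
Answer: 2627/601 - I*√58 ≈ 4.371 - 7.6158*I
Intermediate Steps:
x = 2627/601 (x = 3 - (-4944)/3606 = 3 - 1*(-824/601) = 3 + 824/601 = 2627/601 ≈ 4.3710)
x - √(1727 - 1785) = 2627/601 - √(1727 - 1785) = 2627/601 - √(-58) = 2627/601 - I*√58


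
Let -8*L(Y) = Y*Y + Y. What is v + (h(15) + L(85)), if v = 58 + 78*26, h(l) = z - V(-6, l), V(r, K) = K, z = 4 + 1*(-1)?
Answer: 4641/4 ≈ 1160.3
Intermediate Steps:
z = 3 (z = 4 - 1 = 3)
L(Y) = -Y/8 - Y²/8 (L(Y) = -(Y*Y + Y)/8 = -(Y² + Y)/8 = -(Y + Y²)/8 = -Y/8 - Y²/8)
h(l) = 3 - l
v = 2086 (v = 58 + 2028 = 2086)
v + (h(15) + L(85)) = 2086 + ((3 - 1*15) - ⅛*85*(1 + 85)) = 2086 + ((3 - 15) - ⅛*85*86) = 2086 + (-12 - 3655/4) = 2086 - 3703/4 = 4641/4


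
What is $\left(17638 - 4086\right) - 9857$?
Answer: $3695$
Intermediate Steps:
$\left(17638 - 4086\right) - 9857 = 13552 - 9857 = 3695$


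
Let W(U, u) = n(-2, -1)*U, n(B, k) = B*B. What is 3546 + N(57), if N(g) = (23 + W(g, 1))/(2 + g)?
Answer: 209465/59 ≈ 3550.3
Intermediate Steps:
n(B, k) = B**2
W(U, u) = 4*U (W(U, u) = (-2)**2*U = 4*U)
N(g) = (23 + 4*g)/(2 + g)
3546 + N(57) = 3546 + (23 + 4*57)/(2 + 57) = 3546 + (23 + 228)/59 = 3546 + (1/59)*251 = 3546 + 251/59 = 209465/59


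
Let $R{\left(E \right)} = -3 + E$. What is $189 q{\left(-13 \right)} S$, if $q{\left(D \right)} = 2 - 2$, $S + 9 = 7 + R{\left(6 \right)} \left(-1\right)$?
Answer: $0$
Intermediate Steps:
$S = -5$ ($S = -9 + \left(7 + \left(-3 + 6\right) \left(-1\right)\right) = -9 + \left(7 + 3 \left(-1\right)\right) = -9 + \left(7 - 3\right) = -9 + 4 = -5$)
$q{\left(D \right)} = 0$ ($q{\left(D \right)} = 2 - 2 = 0$)
$189 q{\left(-13 \right)} S = 189 \cdot 0 \left(-5\right) = 0 \left(-5\right) = 0$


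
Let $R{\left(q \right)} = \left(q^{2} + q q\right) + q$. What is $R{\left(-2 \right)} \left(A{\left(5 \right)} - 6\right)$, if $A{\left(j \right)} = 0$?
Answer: $-36$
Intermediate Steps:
$R{\left(q \right)} = q + 2 q^{2}$ ($R{\left(q \right)} = \left(q^{2} + q^{2}\right) + q = 2 q^{2} + q = q + 2 q^{2}$)
$R{\left(-2 \right)} \left(A{\left(5 \right)} - 6\right) = - 2 \left(1 + 2 \left(-2\right)\right) \left(0 - 6\right) = - 2 \left(1 - 4\right) \left(-6\right) = \left(-2\right) \left(-3\right) \left(-6\right) = 6 \left(-6\right) = -36$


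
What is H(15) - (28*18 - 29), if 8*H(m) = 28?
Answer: -943/2 ≈ -471.50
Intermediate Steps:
H(m) = 7/2 (H(m) = (⅛)*28 = 7/2)
H(15) - (28*18 - 29) = 7/2 - (28*18 - 29) = 7/2 - (504 - 29) = 7/2 - 1*475 = 7/2 - 475 = -943/2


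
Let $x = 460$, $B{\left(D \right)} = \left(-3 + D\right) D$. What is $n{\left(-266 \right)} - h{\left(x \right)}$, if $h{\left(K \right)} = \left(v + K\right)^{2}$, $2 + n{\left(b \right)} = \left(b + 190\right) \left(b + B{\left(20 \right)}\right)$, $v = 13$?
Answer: $-229355$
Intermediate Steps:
$B{\left(D \right)} = D \left(-3 + D\right)$
$n{\left(b \right)} = -2 + \left(190 + b\right) \left(340 + b\right)$ ($n{\left(b \right)} = -2 + \left(b + 190\right) \left(b + 20 \left(-3 + 20\right)\right) = -2 + \left(190 + b\right) \left(b + 20 \cdot 17\right) = -2 + \left(190 + b\right) \left(b + 340\right) = -2 + \left(190 + b\right) \left(340 + b\right)$)
$h{\left(K \right)} = \left(13 + K\right)^{2}$
$n{\left(-266 \right)} - h{\left(x \right)} = \left(64598 + \left(-266\right)^{2} + 530 \left(-266\right)\right) - \left(13 + 460\right)^{2} = \left(64598 + 70756 - 140980\right) - 473^{2} = -5626 - 223729 = -229355$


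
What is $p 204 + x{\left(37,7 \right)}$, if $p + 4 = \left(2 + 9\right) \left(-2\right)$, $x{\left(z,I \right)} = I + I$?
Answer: $-5290$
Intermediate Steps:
$x{\left(z,I \right)} = 2 I$
$p = -26$ ($p = -4 + \left(2 + 9\right) \left(-2\right) = -4 + 11 \left(-2\right) = -4 - 22 = -26$)
$p 204 + x{\left(37,7 \right)} = \left(-26\right) 204 + 2 \cdot 7 = -5304 + 14 = -5290$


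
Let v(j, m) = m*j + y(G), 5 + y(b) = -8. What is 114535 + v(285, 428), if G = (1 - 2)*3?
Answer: 236502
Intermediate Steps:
G = -3 (G = -1*3 = -3)
y(b) = -13 (y(b) = -5 - 8 = -13)
v(j, m) = -13 + j*m (v(j, m) = m*j - 13 = j*m - 13 = -13 + j*m)
114535 + v(285, 428) = 114535 + (-13 + 285*428) = 114535 + (-13 + 121980) = 114535 + 121967 = 236502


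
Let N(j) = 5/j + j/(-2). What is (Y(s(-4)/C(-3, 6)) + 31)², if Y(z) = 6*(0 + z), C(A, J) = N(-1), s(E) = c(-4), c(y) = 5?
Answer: 5329/9 ≈ 592.11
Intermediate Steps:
N(j) = 5/j - j/2 (N(j) = 5/j + j*(-½) = 5/j - j/2)
s(E) = 5
C(A, J) = -9/2 (C(A, J) = 5/(-1) - ½*(-1) = 5*(-1) + ½ = -5 + ½ = -9/2)
Y(z) = 6*z
(Y(s(-4)/C(-3, 6)) + 31)² = (6*(5/(-9/2)) + 31)² = (6*(5*(-2/9)) + 31)² = (6*(-10/9) + 31)² = (-20/3 + 31)² = (73/3)² = 5329/9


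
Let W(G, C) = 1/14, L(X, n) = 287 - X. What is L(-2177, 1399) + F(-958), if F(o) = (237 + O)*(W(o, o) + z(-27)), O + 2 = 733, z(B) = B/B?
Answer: 24508/7 ≈ 3501.1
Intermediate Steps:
W(G, C) = 1/14
z(B) = 1
O = 731 (O = -2 + 733 = 731)
F(o) = 7260/7 (F(o) = (237 + 731)*(1/14 + 1) = 968*(15/14) = 7260/7)
L(-2177, 1399) + F(-958) = (287 - 1*(-2177)) + 7260/7 = (287 + 2177) + 7260/7 = 2464 + 7260/7 = 24508/7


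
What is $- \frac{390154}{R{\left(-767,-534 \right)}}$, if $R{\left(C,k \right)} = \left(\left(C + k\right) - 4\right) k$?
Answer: $- \frac{195077}{348435} \approx -0.55987$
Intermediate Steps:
$R{\left(C,k \right)} = k \left(-4 + C + k\right)$ ($R{\left(C,k \right)} = \left(-4 + C + k\right) k = k \left(-4 + C + k\right)$)
$- \frac{390154}{R{\left(-767,-534 \right)}} = - \frac{390154}{\left(-534\right) \left(-4 - 767 - 534\right)} = - \frac{390154}{\left(-534\right) \left(-1305\right)} = - \frac{390154}{696870} = \left(-390154\right) \frac{1}{696870} = - \frac{195077}{348435}$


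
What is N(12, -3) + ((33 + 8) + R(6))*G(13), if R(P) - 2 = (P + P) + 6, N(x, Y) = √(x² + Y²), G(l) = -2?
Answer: -122 + 3*√17 ≈ -109.63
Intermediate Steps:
N(x, Y) = √(Y² + x²)
R(P) = 8 + 2*P (R(P) = 2 + ((P + P) + 6) = 2 + (2*P + 6) = 2 + (6 + 2*P) = 8 + 2*P)
N(12, -3) + ((33 + 8) + R(6))*G(13) = √((-3)² + 12²) + ((33 + 8) + (8 + 2*6))*(-2) = √(9 + 144) + (41 + (8 + 12))*(-2) = √153 + (41 + 20)*(-2) = 3*√17 + 61*(-2) = 3*√17 - 122 = -122 + 3*√17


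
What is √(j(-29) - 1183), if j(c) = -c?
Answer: I*√1154 ≈ 33.971*I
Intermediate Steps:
√(j(-29) - 1183) = √(-1*(-29) - 1183) = √(29 - 1183) = √(-1154) = I*√1154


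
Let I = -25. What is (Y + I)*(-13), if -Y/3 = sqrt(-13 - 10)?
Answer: 325 + 39*I*sqrt(23) ≈ 325.0 + 187.04*I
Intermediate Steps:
Y = -3*I*sqrt(23) (Y = -3*sqrt(-13 - 10) = -3*I*sqrt(23) ≈ -14.387*I)
(Y + I)*(-13) = (-3*I*sqrt(23) - 25)*(-13) = (-25 - 3*I*sqrt(23))*(-13) = 325 + 39*I*sqrt(23)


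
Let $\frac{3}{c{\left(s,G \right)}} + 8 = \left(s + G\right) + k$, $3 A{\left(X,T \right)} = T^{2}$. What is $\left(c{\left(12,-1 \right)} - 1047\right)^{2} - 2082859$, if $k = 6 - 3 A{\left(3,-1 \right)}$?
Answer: $- \frac{63195847}{64} \approx -9.8744 \cdot 10^{5}$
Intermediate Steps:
$A{\left(X,T \right)} = \frac{T^{2}}{3}$
$k = 5$ ($k = 6 - 3 \frac{\left(-1\right)^{2}}{3} = 6 - 3 \cdot \frac{1}{3} \cdot 1 = 6 - 1 = 5$)
$c{\left(s,G \right)} = \frac{3}{-3 + G + s}$ ($c{\left(s,G \right)} = \frac{3}{-8 + \left(\left(s + G\right) + 5\right)} = \frac{3}{-8 + \left(\left(G + s\right) + 5\right)} = \frac{3}{-8 + \left(5 + G + s\right)} = \frac{3}{-3 + G + s}$)
$\left(c{\left(12,-1 \right)} - 1047\right)^{2} - 2082859 = \left(\frac{3}{-3 - 1 + 12} - 1047\right)^{2} - 2082859 = \left(\frac{3}{8} - 1047\right)^{2} - 2082859 = \left(- \frac{8373}{8}\right)^{2} - 2082859 = \frac{70107129}{64} - 2082859 = - \frac{63195847}{64}$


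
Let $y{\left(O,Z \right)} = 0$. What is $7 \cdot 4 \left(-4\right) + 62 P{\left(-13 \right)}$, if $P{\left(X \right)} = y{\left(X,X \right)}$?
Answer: $-112$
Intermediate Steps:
$P{\left(X \right)} = 0$
$7 \cdot 4 \left(-4\right) + 62 P{\left(-13 \right)} = 7 \cdot 4 \left(-4\right) + 62 \cdot 0 = 28 \left(-4\right) + 0 = -112 + 0 = -112$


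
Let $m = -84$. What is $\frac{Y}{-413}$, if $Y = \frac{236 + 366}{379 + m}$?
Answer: $- \frac{86}{17405} \approx -0.0049411$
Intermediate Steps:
$Y = \frac{602}{295}$ ($Y = \frac{236 + 366}{379 - 84} = \frac{602}{295} \approx 2.0407$)
$\frac{Y}{-413} = \frac{602}{295 \left(-413\right)} = \frac{602}{295} \left(- \frac{1}{413}\right) = - \frac{86}{17405}$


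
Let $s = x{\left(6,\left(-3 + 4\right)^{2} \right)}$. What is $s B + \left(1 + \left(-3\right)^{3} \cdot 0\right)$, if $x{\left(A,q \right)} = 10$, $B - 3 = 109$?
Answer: $1121$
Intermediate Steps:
$B = 112$ ($B = 3 + 109 = 112$)
$s = 10$
$s B + \left(1 + \left(-3\right)^{3} \cdot 0\right) = 10 \cdot 112 + \left(1 + \left(-3\right)^{3} \cdot 0\right) = 1120 + \left(1 - 0\right) = 1120 + \left(1 + 0\right) = 1120 + 1 = 1121$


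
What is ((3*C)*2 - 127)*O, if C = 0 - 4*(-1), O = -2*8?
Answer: 1648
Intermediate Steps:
O = -16
C = 4 (C = 0 + 4 = 4)
((3*C)*2 - 127)*O = ((3*4)*2 - 127)*(-16) = (12*2 - 127)*(-16) = (24 - 127)*(-16) = -103*(-16) = 1648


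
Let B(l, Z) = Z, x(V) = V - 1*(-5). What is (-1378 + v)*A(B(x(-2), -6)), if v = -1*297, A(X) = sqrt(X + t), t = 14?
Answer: -3350*sqrt(2) ≈ -4737.6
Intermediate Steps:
x(V) = 5 + V (x(V) = V + 5 = 5 + V)
A(X) = sqrt(14 + X) (A(X) = sqrt(X + 14) = sqrt(14 + X))
v = -297
(-1378 + v)*A(B(x(-2), -6)) = (-1378 - 297)*sqrt(14 - 6) = -3350*sqrt(2)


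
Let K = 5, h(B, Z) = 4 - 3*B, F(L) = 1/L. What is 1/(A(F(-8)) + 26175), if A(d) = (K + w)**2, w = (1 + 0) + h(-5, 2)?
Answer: 1/26800 ≈ 3.7313e-5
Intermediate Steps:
h(B, Z) = 4 - 3*B
w = 20 (w = (1 + 0) + (4 - 3*(-5)) = 1 + (4 + 15) = 1 + 19 = 20)
A(d) = 625 (A(d) = (5 + 20)**2 = 25**2 = 625)
1/(A(F(-8)) + 26175) = 1/(625 + 26175) = 1/26800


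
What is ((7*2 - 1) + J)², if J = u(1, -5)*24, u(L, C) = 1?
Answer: 1369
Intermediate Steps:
J = 24 (J = 1*24 = 24)
((7*2 - 1) + J)² = ((7*2 - 1) + 24)² = ((14 - 1) + 24)² = (13 + 24)² = 37² = 1369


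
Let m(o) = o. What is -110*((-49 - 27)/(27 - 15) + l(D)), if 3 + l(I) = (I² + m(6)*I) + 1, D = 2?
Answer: -2530/3 ≈ -843.33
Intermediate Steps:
l(I) = -2 + I² + 6*I (l(I) = -3 + ((I² + 6*I) + 1) = -3 + (1 + I² + 6*I) = -2 + I² + 6*I)
-110*((-49 - 27)/(27 - 15) + l(D)) = -110*((-49 - 27)/(27 - 15) + (-2 + 2² + 6*2)) = -110*(-76/12 + (-2 + 4 + 12)) = -110*(-76*1/12 + 14) = -110*(-19/3 + 14) = -110*23/3 = -2530/3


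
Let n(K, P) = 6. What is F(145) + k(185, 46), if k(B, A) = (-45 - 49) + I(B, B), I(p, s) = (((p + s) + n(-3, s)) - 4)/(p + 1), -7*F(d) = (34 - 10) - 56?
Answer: -612/7 ≈ -87.429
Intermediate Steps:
F(d) = 32/7 (F(d) = -((34 - 10) - 56)/7 = -(24 - 56)/7 = -⅐*(-32) = 32/7)
I(p, s) = (2 + p + s)/(1 + p) (I(p, s) = (((p + s) + 6) - 4)/(p + 1) = ((6 + p + s) - 4)/(1 + p) = (2 + p + s)/(1 + p))
k(B, A) = -94 + (2 + 2*B)/(1 + B) (k(B, A) = (-45 - 49) + (2 + B + B)/(1 + B) = -94 + (2 + 2*B)/(1 + B))
F(145) + k(185, 46) = 32/7 - 92 = -612/7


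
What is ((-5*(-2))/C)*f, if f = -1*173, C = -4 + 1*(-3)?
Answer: 1730/7 ≈ 247.14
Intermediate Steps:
C = -7 (C = -4 - 3 = -7)
f = -173
((-5*(-2))/C)*f = (-5*(-2)/(-7))*(-173) = (10*(-⅐))*(-173) = -10/7*(-173) = 1730/7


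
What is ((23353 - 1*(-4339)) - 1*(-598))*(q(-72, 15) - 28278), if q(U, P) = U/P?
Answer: -800120412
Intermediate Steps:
((23353 - 1*(-4339)) - 1*(-598))*(q(-72, 15) - 28278) = ((23353 - 1*(-4339)) - 1*(-598))*(-72/15 - 28278) = ((23353 + 4339) + 598)*(-72*1/15 - 28278) = (27692 + 598)*(-24/5 - 28278) = 28290*(-141414/5) = -800120412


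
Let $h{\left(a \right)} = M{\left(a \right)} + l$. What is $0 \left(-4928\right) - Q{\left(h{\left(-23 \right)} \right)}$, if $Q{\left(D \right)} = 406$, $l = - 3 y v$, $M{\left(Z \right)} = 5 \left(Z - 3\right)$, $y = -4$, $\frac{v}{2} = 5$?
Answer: $-406$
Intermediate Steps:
$v = 10$ ($v = 2 \cdot 5 = 10$)
$M{\left(Z \right)} = -15 + 5 Z$ ($M{\left(Z \right)} = 5 \left(-3 + Z\right) = -15 + 5 Z$)
$l = 120$ ($l = \left(-3\right) \left(-4\right) 10 = 12 \cdot 10 = 120$)
$h{\left(a \right)} = 105 + 5 a$ ($h{\left(a \right)} = \left(-15 + 5 a\right) + 120 = 105 + 5 a$)
$0 \left(-4928\right) - Q{\left(h{\left(-23 \right)} \right)} = 0 \left(-4928\right) - 406 = 0 - 406 = -406$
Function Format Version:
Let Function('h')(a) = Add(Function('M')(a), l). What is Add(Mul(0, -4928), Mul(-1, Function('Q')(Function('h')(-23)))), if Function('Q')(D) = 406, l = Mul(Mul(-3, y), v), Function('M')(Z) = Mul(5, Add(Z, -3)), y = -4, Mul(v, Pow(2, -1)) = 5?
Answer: -406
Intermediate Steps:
v = 10 (v = Mul(2, 5) = 10)
Function('M')(Z) = Add(-15, Mul(5, Z)) (Function('M')(Z) = Mul(5, Add(-3, Z)) = Add(-15, Mul(5, Z)))
l = 120 (l = Mul(Mul(-3, -4), 10) = Mul(12, 10) = 120)
Function('h')(a) = Add(105, Mul(5, a)) (Function('h')(a) = Add(Add(-15, Mul(5, a)), 120) = Add(105, Mul(5, a)))
Add(Mul(0, -4928), Mul(-1, Function('Q')(Function('h')(-23)))) = Add(Mul(0, -4928), Mul(-1, 406)) = Add(0, -406) = -406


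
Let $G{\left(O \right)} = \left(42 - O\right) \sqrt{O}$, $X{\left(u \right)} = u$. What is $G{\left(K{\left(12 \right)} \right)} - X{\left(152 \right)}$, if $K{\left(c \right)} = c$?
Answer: $-152 + 60 \sqrt{3} \approx -48.077$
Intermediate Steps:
$G{\left(O \right)} = \sqrt{O} \left(42 - O\right)$
$G{\left(K{\left(12 \right)} \right)} - X{\left(152 \right)} = \sqrt{12} \left(42 - 12\right) - 152 = 2 \sqrt{3} \left(42 - 12\right) - 152 = 2 \sqrt{3} \cdot 30 - 152 = 60 \sqrt{3} - 152 = -152 + 60 \sqrt{3}$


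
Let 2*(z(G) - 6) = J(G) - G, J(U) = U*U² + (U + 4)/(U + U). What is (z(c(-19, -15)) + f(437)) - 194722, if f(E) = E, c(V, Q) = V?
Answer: -15025109/76 ≈ -1.9770e+5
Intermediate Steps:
J(U) = U³ + (4 + U)/(2*U) (J(U) = U³ + (4 + U)/((2*U)) = U³ + (4 + U)*(1/(2*U)) = U³ + (4 + U)/(2*U))
z(G) = 6 - G/2 + (2 + G⁴ + G/2)/(2*G) (z(G) = 6 + ((2 + G⁴ + G/2)/G - G)/2 = 6 + (-G + (2 + G⁴ + G/2)/G)/2 = 6 + (-G/2 + (2 + G⁴ + G/2)/(2*G)) = 6 - G/2 + (2 + G⁴ + G/2)/(2*G))
(z(c(-19, -15)) + f(437)) - 194722 = ((25/4 + 1/(-19) + (½)*(-19)³ - ½*(-19)) + 437) - 194722 = ((25/4 - 1/19 + (½)*(-6859) + 19/2) + 437) - 194722 = ((25/4 - 1/19 - 6859/2 + 19/2) + 437) - 194722 = (-259449/76 + 437) - 194722 = -226237/76 - 194722 = -15025109/76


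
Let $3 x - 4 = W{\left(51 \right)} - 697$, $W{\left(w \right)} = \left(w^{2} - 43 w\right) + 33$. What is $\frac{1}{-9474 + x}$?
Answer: $- \frac{1}{9558} \approx -0.00010462$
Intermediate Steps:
$W{\left(w \right)} = 33 + w^{2} - 43 w$
$x = -84$ ($x = \frac{4}{3} + \frac{\left(33 + 51^{2} - 2193\right) - 697}{3} = \frac{4}{3} + \frac{\left(33 + 2601 - 2193\right) - 697}{3} = \frac{4}{3} + \frac{441 - 697}{3} = \frac{4}{3} + \frac{1}{3} \left(-256\right) = \frac{4}{3} - \frac{256}{3} = -84$)
$\frac{1}{-9474 + x} = \frac{1}{-9474 - 84} = \frac{1}{-9558} = - \frac{1}{9558}$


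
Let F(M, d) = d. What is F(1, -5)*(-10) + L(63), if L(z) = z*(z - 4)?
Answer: 3767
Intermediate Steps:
L(z) = z*(-4 + z)
F(1, -5)*(-10) + L(63) = -5*(-10) + 63*(-4 + 63) = 50 + 63*59 = 50 + 3717 = 3767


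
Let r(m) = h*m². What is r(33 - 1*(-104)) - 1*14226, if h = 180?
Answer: 3364194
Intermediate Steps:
r(m) = 180*m²
r(33 - 1*(-104)) - 1*14226 = 180*(33 - 1*(-104))² - 1*14226 = 180*(33 + 104)² - 14226 = 180*137² - 14226 = 180*18769 - 14226 = 3378420 - 14226 = 3364194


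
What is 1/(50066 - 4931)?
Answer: 1/45135 ≈ 2.2156e-5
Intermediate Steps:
1/(50066 - 4931) = 1/45135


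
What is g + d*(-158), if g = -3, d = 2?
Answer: -319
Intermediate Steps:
g + d*(-158) = -3 + 2*(-158) = -3 - 316 = -319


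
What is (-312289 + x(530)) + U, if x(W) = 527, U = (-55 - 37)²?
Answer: -303298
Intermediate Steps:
U = 8464 (U = (-92)² = 8464)
(-312289 + x(530)) + U = (-312289 + 527) + 8464 = -311762 + 8464 = -303298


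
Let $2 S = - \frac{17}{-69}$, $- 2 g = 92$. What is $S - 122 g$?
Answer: $\frac{774473}{138} \approx 5612.1$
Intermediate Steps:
$g = -46$ ($g = \left(- \frac{1}{2}\right) 92 = -46$)
$S = \frac{17}{138}$ ($S = \frac{\left(-17\right) \frac{1}{-69}}{2} = \frac{\left(-17\right) \left(- \frac{1}{69}\right)}{2} = \frac{1}{2} \cdot \frac{17}{69} = \frac{17}{138} \approx 0.12319$)
$S - 122 g = \frac{17}{138} - -5612 = \frac{17}{138} + 5612 = \frac{774473}{138}$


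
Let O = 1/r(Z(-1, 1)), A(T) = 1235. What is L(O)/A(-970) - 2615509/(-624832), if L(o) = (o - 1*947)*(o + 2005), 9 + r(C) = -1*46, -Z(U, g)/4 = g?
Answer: -275315081993221/179561096000 ≈ -1533.3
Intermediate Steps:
Z(U, g) = -4*g
r(C) = -55 (r(C) = -9 - 1*46 = -9 - 46 = -55)
O = -1/55 (O = 1/(-55) = -1/55 ≈ -0.018182)
L(o) = (-947 + o)*(2005 + o) (L(o) = (o - 947)*(2005 + o) = (-947 + o)*(2005 + o))
L(O)/A(-970) - 2615509/(-624832) = (-1898735 + (-1/55)**2 + 1058*(-1/55))/1235 - 2615509/(-624832) = (-1898735 + 1/3025 - 1058/55)*(1/1235) - 2615509*(-1/624832) = -5743731564/3025*1/1235 + 201193/48064 = -5743731564/3735875 + 201193/48064 = -275315081993221/179561096000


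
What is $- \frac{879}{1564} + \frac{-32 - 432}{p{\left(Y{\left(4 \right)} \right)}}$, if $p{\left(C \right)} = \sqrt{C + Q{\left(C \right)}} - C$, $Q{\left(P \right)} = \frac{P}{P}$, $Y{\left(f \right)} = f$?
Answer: $\frac{2893115}{17204} + \frac{464 \sqrt{5}}{11} \approx 262.49$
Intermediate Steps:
$Q{\left(P \right)} = 1$
$p{\left(C \right)} = \sqrt{1 + C} - C$ ($p{\left(C \right)} = \sqrt{C + 1} - C = \sqrt{1 + C} - C$)
$- \frac{879}{1564} + \frac{-32 - 432}{p{\left(Y{\left(4 \right)} \right)}} = - \frac{879}{1564} + \frac{-32 - 432}{\sqrt{1 + 4} - 4} = \left(-879\right) \frac{1}{1564} + \frac{-32 - 432}{\sqrt{5} - 4} = - \frac{879}{1564} - \frac{464}{-4 + \sqrt{5}}$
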